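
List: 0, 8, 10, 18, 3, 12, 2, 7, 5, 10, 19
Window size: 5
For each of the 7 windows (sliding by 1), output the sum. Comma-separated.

39, 51, 45, 42, 29, 36, 43

0 8 10 18 3 → sum 39
8 10 18 3 12 → sum 51
10 18 3 12 2 → sum 45
18 3 12 2 7 → sum 42
3 12 2 7 5 → sum 29
12 2 7 5 10 → sum 36
2 7 5 10 19 → sum 43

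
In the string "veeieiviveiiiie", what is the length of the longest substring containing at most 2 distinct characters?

6

Extend right; when distinct count exceeds 2, shrink from the left:
add v: window [v] (1 distinct), len 1
add e: window [v, e] (2 distinct), len 2
add e: window [v, e, e] (2 distinct), len 3
add i: window [e, e, i] (2 distinct), len 3
add e: window [e, e, i, e] (2 distinct), len 4
add i: window [e, e, i, e, i] (2 distinct), len 5
add v: window [i, v] (2 distinct), len 2
add i: window [i, v, i] (2 distinct), len 3
add v: window [i, v, i, v] (2 distinct), len 4
add e: window [v, e] (2 distinct), len 2
add i: window [e, i] (2 distinct), len 2
add i: window [e, i, i] (2 distinct), len 3
add i: window [e, i, i, i] (2 distinct), len 4
add i: window [e, i, i, i, i] (2 distinct), len 5
add e: window [e, i, i, i, i, e] (2 distinct), len 6
Longest length with ≤2 distinct: 6.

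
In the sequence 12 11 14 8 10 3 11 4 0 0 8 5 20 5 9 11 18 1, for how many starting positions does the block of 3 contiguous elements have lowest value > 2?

12 11 14 → min 11  > 2 ✓
11 14 8 → min 8  > 2 ✓
14 8 10 → min 8  > 2 ✓
8 10 3 → min 3  > 2 ✓
10 3 11 → min 3  > 2 ✓
3 11 4 → min 3  > 2 ✓
11 4 0 → min 0
4 0 0 → min 0
0 0 8 → min 0
0 8 5 → min 0
8 5 20 → min 5  > 2 ✓
5 20 5 → min 5  > 2 ✓
20 5 9 → min 5  > 2 ✓
5 9 11 → min 5  > 2 ✓
9 11 18 → min 9  > 2 ✓
11 18 1 → min 1
11 windows satisfy the condition.

11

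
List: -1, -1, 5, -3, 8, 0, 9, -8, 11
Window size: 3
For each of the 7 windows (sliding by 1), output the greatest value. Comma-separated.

5, 5, 8, 8, 9, 9, 11

-1 -1 5 → max 5
-1 5 -3 → max 5
5 -3 8 → max 8
-3 8 0 → max 8
8 0 9 → max 9
0 9 -8 → max 9
9 -8 11 → max 11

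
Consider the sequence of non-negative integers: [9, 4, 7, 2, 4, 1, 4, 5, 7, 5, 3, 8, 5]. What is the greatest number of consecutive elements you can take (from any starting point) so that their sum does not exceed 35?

8

Extend to the right; shrink from the left whenever the sum exceeds 35:
[9] sum 9 len 1
[9, 4] sum 13 len 2
[9, 4, 7] sum 20 len 3
[9, 4, 7, 2] sum 22 len 4
[9, 4, 7, 2, 4] sum 26 len 5
[9, 4, 7, 2, 4, 1] sum 27 len 6
[9, 4, 7, 2, 4, 1, 4] sum 31 len 7
[4, 7, 2, 4, 1, 4, 5] sum 27 len 7
[4, 7, 2, 4, 1, 4, 5, 7] sum 34 len 8
[7, 2, 4, 1, 4, 5, 7, 5] sum 35 len 8
[2, 4, 1, 4, 5, 7, 5, 3] sum 31 len 8
[1, 4, 5, 7, 5, 3, 8] sum 33 len 7
[5, 7, 5, 3, 8, 5] sum 33 len 6
Longest length seen: 8.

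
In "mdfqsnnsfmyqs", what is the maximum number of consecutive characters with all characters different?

6

[m] len 1
[m, d] len 2
[m, d, f] len 3
[m, d, f, q] len 4
[m, d, f, q, s] len 5
[m, d, f, q, s, n] len 6
[n] len 1
[n, s] len 2
[n, s, f] len 3
[n, s, f, m] len 4
[n, s, f, m, y] len 5
[n, s, f, m, y, q] len 6
[f, m, y, q, s] len 5
Longest all-distinct length: 6.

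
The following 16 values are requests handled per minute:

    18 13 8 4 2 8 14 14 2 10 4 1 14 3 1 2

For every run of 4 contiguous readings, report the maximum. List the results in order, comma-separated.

18 13 8 4 → max 18
13 8 4 2 → max 13
8 4 2 8 → max 8
4 2 8 14 → max 14
2 8 14 14 → max 14
8 14 14 2 → max 14
14 14 2 10 → max 14
14 2 10 4 → max 14
2 10 4 1 → max 10
10 4 1 14 → max 14
4 1 14 3 → max 14
1 14 3 1 → max 14
14 3 1 2 → max 14

18, 13, 8, 14, 14, 14, 14, 14, 10, 14, 14, 14, 14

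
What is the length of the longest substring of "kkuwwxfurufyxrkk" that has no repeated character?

add k: [k] len 1
add k (repeat k, move left end past it): [k] len 1
add u: [k, u] len 2
add w: [k, u, w] len 3
add w (repeat w, move left end past it): [w] len 1
add x: [w, x] len 2
add f: [w, x, f] len 3
add u: [w, x, f, u] len 4
add r: [w, x, f, u, r] len 5
add u (repeat u, move left end past it): [r, u] len 2
add f: [r, u, f] len 3
add y: [r, u, f, y] len 4
add x: [r, u, f, y, x] len 5
add r (repeat r, move left end past it): [u, f, y, x, r] len 5
add k: [u, f, y, x, r, k] len 6
add k (repeat k, move left end past it): [k] len 1
Longest all-distinct length: 6.

6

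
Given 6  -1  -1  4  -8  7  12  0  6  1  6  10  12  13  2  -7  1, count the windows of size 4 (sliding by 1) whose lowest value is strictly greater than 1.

6 -1 -1 4 → min -1
-1 -1 4 -8 → min -8
-1 4 -8 7 → min -8
4 -8 7 12 → min -8
-8 7 12 0 → min -8
7 12 0 6 → min 0
12 0 6 1 → min 0
0 6 1 6 → min 0
6 1 6 10 → min 1
1 6 10 12 → min 1
6 10 12 13 → min 6  > 1 ✓
10 12 13 2 → min 2  > 1 ✓
12 13 2 -7 → min -7
13 2 -7 1 → min -7
2 windows satisfy the condition.

2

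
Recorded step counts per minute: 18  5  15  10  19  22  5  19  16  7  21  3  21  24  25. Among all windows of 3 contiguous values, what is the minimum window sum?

30

Window sums for each of the 13 positions:
(18, 5, 15) → sum 38
(5, 15, 10) → sum 30
(15, 10, 19) → sum 44
(10, 19, 22) → sum 51
(19, 22, 5) → sum 46
(22, 5, 19) → sum 46
(5, 19, 16) → sum 40
(19, 16, 7) → sum 42
(16, 7, 21) → sum 44
(7, 21, 3) → sum 31
(21, 3, 21) → sum 45
(3, 21, 24) → sum 48
(21, 24, 25) → sum 70
Minimum of these is 30.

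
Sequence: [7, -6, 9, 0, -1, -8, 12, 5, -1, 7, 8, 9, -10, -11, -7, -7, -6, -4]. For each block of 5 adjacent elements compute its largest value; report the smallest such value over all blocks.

-6

Window maxs for each of the 14 positions:
[7, -6, 9, 0, -1] → max 9
[-6, 9, 0, -1, -8] → max 9
[9, 0, -1, -8, 12] → max 12
[0, -1, -8, 12, 5] → max 12
[-1, -8, 12, 5, -1] → max 12
[-8, 12, 5, -1, 7] → max 12
[12, 5, -1, 7, 8] → max 12
[5, -1, 7, 8, 9] → max 9
[-1, 7, 8, 9, -10] → max 9
[7, 8, 9, -10, -11] → max 9
[8, 9, -10, -11, -7] → max 9
[9, -10, -11, -7, -7] → max 9
[-10, -11, -7, -7, -6] → max -6
[-11, -7, -7, -6, -4] → max -4
Smallest of these is -6.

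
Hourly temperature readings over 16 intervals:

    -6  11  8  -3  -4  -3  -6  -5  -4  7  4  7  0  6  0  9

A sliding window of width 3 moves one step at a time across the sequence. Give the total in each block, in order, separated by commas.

(-6, 11, 8) → sum 13
(11, 8, -3) → sum 16
(8, -3, -4) → sum 1
(-3, -4, -3) → sum -10
(-4, -3, -6) → sum -13
(-3, -6, -5) → sum -14
(-6, -5, -4) → sum -15
(-5, -4, 7) → sum -2
(-4, 7, 4) → sum 7
(7, 4, 7) → sum 18
(4, 7, 0) → sum 11
(7, 0, 6) → sum 13
(0, 6, 0) → sum 6
(6, 0, 9) → sum 15

13, 16, 1, -10, -13, -14, -15, -2, 7, 18, 11, 13, 6, 15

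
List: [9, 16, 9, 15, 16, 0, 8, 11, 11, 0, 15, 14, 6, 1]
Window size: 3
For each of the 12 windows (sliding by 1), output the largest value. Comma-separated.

16, 16, 16, 16, 16, 11, 11, 11, 15, 15, 15, 14

Sliding a size-3 window across the 14 values:
[9, 16, 9] → max 16
[16, 9, 15] → max 16
[9, 15, 16] → max 16
[15, 16, 0] → max 16
[16, 0, 8] → max 16
[0, 8, 11] → max 11
[8, 11, 11] → max 11
[11, 11, 0] → max 11
[11, 0, 15] → max 15
[0, 15, 14] → max 15
[15, 14, 6] → max 15
[14, 6, 1] → max 14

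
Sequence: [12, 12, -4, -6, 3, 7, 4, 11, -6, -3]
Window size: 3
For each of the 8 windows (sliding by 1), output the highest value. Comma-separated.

12, 12, 3, 7, 7, 11, 11, 11

12 12 -4 → max 12
12 -4 -6 → max 12
-4 -6 3 → max 3
-6 3 7 → max 7
3 7 4 → max 7
7 4 11 → max 11
4 11 -6 → max 11
11 -6 -3 → max 11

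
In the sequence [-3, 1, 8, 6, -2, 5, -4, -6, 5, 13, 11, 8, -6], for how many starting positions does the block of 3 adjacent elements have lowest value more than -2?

[-3, 1, 8] → min -3
[1, 8, 6] → min 1  > -2 ✓
[8, 6, -2] → min -2
[6, -2, 5] → min -2
[-2, 5, -4] → min -4
[5, -4, -6] → min -6
[-4, -6, 5] → min -6
[-6, 5, 13] → min -6
[5, 13, 11] → min 5  > -2 ✓
[13, 11, 8] → min 8  > -2 ✓
[11, 8, -6] → min -6
3 windows satisfy the condition.

3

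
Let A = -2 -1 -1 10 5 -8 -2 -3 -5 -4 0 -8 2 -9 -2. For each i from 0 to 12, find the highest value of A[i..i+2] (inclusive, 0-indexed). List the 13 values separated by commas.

Sliding a size-3 window across the 15 values:
-2 -1 -1 → max -1
-1 -1 10 → max 10
-1 10 5 → max 10
10 5 -8 → max 10
5 -8 -2 → max 5
-8 -2 -3 → max -2
-2 -3 -5 → max -2
-3 -5 -4 → max -3
-5 -4 0 → max 0
-4 0 -8 → max 0
0 -8 2 → max 2
-8 2 -9 → max 2
2 -9 -2 → max 2

-1, 10, 10, 10, 5, -2, -2, -3, 0, 0, 2, 2, 2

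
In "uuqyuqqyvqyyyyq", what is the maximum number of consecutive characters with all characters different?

3

[u] len 1
[u] len 1
[u, q] len 2
[u, q, y] len 3
[q, y, u] len 3
[y, u, q] len 3
[q] len 1
[q, y] len 2
[q, y, v] len 3
[y, v, q] len 3
[v, q, y] len 3
[y] len 1
[y] len 1
[y] len 1
[y, q] len 2
Longest all-distinct length: 3.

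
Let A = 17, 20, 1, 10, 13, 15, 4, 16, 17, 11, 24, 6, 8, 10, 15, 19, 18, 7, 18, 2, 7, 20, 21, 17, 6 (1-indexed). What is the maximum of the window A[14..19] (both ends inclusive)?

Elements at indices 14..19: 10, 15, 19, 18, 7, 18
max(10, 15, 19, 18, 7, 18) = 19

19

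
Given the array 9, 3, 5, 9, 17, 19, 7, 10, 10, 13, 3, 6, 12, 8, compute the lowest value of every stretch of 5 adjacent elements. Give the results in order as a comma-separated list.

Sliding a size-5 window across the 14 values:
[9, 3, 5, 9, 17] → min 3
[3, 5, 9, 17, 19] → min 3
[5, 9, 17, 19, 7] → min 5
[9, 17, 19, 7, 10] → min 7
[17, 19, 7, 10, 10] → min 7
[19, 7, 10, 10, 13] → min 7
[7, 10, 10, 13, 3] → min 3
[10, 10, 13, 3, 6] → min 3
[10, 13, 3, 6, 12] → min 3
[13, 3, 6, 12, 8] → min 3

3, 3, 5, 7, 7, 7, 3, 3, 3, 3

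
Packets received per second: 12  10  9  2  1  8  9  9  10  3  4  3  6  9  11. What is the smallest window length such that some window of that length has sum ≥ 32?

4

add 12: running sum 12 < 32
add 10: running sum 22 < 32
add 9: running sum 31 < 32
add 2: shortest ending here [12, 10, 9, 2] sum 33, len 4
add 1: shortest ending here [12, 10, 9, 2, 1] sum 34, len 5
add 8: shortest ending here [12, 10, 9, 2, 1, 8] sum 42, len 6
add 9: shortest ending here [10, 9, 2, 1, 8, 9] sum 39, len 6
add 9: shortest ending here [9, 2, 1, 8, 9, 9] sum 38, len 6
add 10: shortest ending here [8, 9, 9, 10] sum 36, len 4
add 3: shortest ending here [8, 9, 9, 10, 3] sum 39, len 5
add 4: shortest ending here [9, 9, 10, 3, 4] sum 35, len 5
add 3: shortest ending here [9, 9, 10, 3, 4, 3] sum 38, len 6
add 6: shortest ending here [9, 10, 3, 4, 3, 6] sum 35, len 6
add 9: shortest ending here [10, 3, 4, 3, 6, 9] sum 35, len 6
add 11: shortest ending here [4, 3, 6, 9, 11] sum 33, len 5
Shortest qualifying length: 4.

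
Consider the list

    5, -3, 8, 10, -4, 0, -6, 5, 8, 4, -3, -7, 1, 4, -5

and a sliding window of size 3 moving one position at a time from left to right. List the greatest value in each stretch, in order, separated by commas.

(5, -3, 8) → max 8
(-3, 8, 10) → max 10
(8, 10, -4) → max 10
(10, -4, 0) → max 10
(-4, 0, -6) → max 0
(0, -6, 5) → max 5
(-6, 5, 8) → max 8
(5, 8, 4) → max 8
(8, 4, -3) → max 8
(4, -3, -7) → max 4
(-3, -7, 1) → max 1
(-7, 1, 4) → max 4
(1, 4, -5) → max 4

8, 10, 10, 10, 0, 5, 8, 8, 8, 4, 1, 4, 4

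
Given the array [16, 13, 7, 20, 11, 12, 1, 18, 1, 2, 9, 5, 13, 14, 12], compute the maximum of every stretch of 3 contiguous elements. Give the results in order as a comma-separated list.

16, 20, 20, 20, 12, 18, 18, 18, 9, 9, 13, 14, 14

[16, 13, 7] → max 16
[13, 7, 20] → max 20
[7, 20, 11] → max 20
[20, 11, 12] → max 20
[11, 12, 1] → max 12
[12, 1, 18] → max 18
[1, 18, 1] → max 18
[18, 1, 2] → max 18
[1, 2, 9] → max 9
[2, 9, 5] → max 9
[9, 5, 13] → max 13
[5, 13, 14] → max 14
[13, 14, 12] → max 14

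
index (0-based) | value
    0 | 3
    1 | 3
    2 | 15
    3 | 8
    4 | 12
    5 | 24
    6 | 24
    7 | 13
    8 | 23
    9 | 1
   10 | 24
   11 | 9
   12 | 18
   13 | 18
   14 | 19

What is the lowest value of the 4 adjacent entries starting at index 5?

13

Elements at indices 5..8: 24, 24, 13, 23
min(24, 24, 13, 23) = 13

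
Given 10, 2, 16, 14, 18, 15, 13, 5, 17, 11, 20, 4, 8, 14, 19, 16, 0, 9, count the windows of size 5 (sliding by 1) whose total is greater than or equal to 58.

10 2 16 14 18 → sum 60  ≥ 58 ✓
2 16 14 18 15 → sum 65  ≥ 58 ✓
16 14 18 15 13 → sum 76  ≥ 58 ✓
14 18 15 13 5 → sum 65  ≥ 58 ✓
18 15 13 5 17 → sum 68  ≥ 58 ✓
15 13 5 17 11 → sum 61  ≥ 58 ✓
13 5 17 11 20 → sum 66  ≥ 58 ✓
5 17 11 20 4 → sum 57
17 11 20 4 8 → sum 60  ≥ 58 ✓
11 20 4 8 14 → sum 57
20 4 8 14 19 → sum 65  ≥ 58 ✓
4 8 14 19 16 → sum 61  ≥ 58 ✓
8 14 19 16 0 → sum 57
14 19 16 0 9 → sum 58  ≥ 58 ✓
11 windows satisfy the condition.

11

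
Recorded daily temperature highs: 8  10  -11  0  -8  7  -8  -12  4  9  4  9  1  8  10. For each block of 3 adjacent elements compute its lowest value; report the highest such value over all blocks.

4

Window mins for each of the 13 positions:
(8, 10, -11) → min -11
(10, -11, 0) → min -11
(-11, 0, -8) → min -11
(0, -8, 7) → min -8
(-8, 7, -8) → min -8
(7, -8, -12) → min -12
(-8, -12, 4) → min -12
(-12, 4, 9) → min -12
(4, 9, 4) → min 4
(9, 4, 9) → min 4
(4, 9, 1) → min 1
(9, 1, 8) → min 1
(1, 8, 10) → min 1
Highest of these is 4.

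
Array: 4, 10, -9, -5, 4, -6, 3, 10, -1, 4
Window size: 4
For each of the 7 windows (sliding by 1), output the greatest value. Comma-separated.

10, 10, 4, 4, 10, 10, 10

(4, 10, -9, -5) → max 10
(10, -9, -5, 4) → max 10
(-9, -5, 4, -6) → max 4
(-5, 4, -6, 3) → max 4
(4, -6, 3, 10) → max 10
(-6, 3, 10, -1) → max 10
(3, 10, -1, 4) → max 10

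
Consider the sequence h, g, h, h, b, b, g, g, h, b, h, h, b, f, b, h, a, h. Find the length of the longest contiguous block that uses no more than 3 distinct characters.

13

add h: window [h] (1 distinct), len 1
add g: window [h, g] (2 distinct), len 2
add h: window [h, g, h] (2 distinct), len 3
add h: window [h, g, h, h] (2 distinct), len 4
add b: window [h, g, h, h, b] (3 distinct), len 5
add b: window [h, g, h, h, b, b] (3 distinct), len 6
add g: window [h, g, h, h, b, b, g] (3 distinct), len 7
add g: window [h, g, h, h, b, b, g, g] (3 distinct), len 8
add h: window [h, g, h, h, b, b, g, g, h] (3 distinct), len 9
add b: window [h, g, h, h, b, b, g, g, h, b] (3 distinct), len 10
add h: window [h, g, h, h, b, b, g, g, h, b, h] (3 distinct), len 11
add h: window [h, g, h, h, b, b, g, g, h, b, h, h] (3 distinct), len 12
add b: window [h, g, h, h, b, b, g, g, h, b, h, h, b] (3 distinct), len 13
add f: window [h, b, h, h, b, f] (3 distinct), len 6
add b: window [h, b, h, h, b, f, b] (3 distinct), len 7
add h: window [h, b, h, h, b, f, b, h] (3 distinct), len 8
add a: window [b, h, a] (3 distinct), len 3
add h: window [b, h, a, h] (3 distinct), len 4
Longest length with ≤3 distinct: 13.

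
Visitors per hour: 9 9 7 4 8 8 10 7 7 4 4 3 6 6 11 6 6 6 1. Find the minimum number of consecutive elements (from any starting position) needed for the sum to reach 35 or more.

5

add 9: running sum 9 < 35
add 9: running sum 18 < 35
add 7: running sum 25 < 35
add 4: running sum 29 < 35
end 4: [9, 9, 7, 4, 8] sum 37, len 5
end 5: [9, 7, 4, 8, 8] sum 36, len 5
end 6: [7, 4, 8, 8, 10] sum 37, len 5
end 7: [4, 8, 8, 10, 7] sum 37, len 5
end 8: [8, 8, 10, 7, 7] sum 40, len 5
end 9: [8, 10, 7, 7, 4] sum 36, len 5
end 10: [8, 10, 7, 7, 4, 4] sum 40, len 6
end 11: [10, 7, 7, 4, 4, 3] sum 35, len 6
end 12: [10, 7, 7, 4, 4, 3, 6] sum 41, len 7
end 13: [7, 7, 4, 4, 3, 6, 6] sum 37, len 7
end 14: [7, 4, 4, 3, 6, 6, 11] sum 41, len 7
end 15: [4, 3, 6, 6, 11, 6] sum 36, len 6
end 16: [6, 6, 11, 6, 6] sum 35, len 5
end 17: [6, 11, 6, 6, 6] sum 35, len 5
end 18: [6, 11, 6, 6, 6, 1] sum 36, len 6
Shortest qualifying length: 5.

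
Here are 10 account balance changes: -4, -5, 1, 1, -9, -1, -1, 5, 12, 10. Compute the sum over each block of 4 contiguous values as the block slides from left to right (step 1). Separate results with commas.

Sliding a size-4 window across the 10 values:
(-4, -5, 1, 1) → sum -7
(-5, 1, 1, -9) → sum -12
(1, 1, -9, -1) → sum -8
(1, -9, -1, -1) → sum -10
(-9, -1, -1, 5) → sum -6
(-1, -1, 5, 12) → sum 15
(-1, 5, 12, 10) → sum 26

-7, -12, -8, -10, -6, 15, 26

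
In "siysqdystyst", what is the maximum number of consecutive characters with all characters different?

[s] len 1
[s, i] len 2
[s, i, y] len 3
[i, y, s] len 3
[i, y, s, q] len 4
[i, y, s, q, d] len 5
[s, q, d, y] len 4
[q, d, y, s] len 4
[q, d, y, s, t] len 5
[s, t, y] len 3
[t, y, s] len 3
[y, s, t] len 3
Longest all-distinct length: 5.

5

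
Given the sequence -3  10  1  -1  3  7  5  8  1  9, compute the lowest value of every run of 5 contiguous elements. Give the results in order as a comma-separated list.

-3 10 1 -1 3 → min -3
10 1 -1 3 7 → min -1
1 -1 3 7 5 → min -1
-1 3 7 5 8 → min -1
3 7 5 8 1 → min 1
7 5 8 1 9 → min 1

-3, -1, -1, -1, 1, 1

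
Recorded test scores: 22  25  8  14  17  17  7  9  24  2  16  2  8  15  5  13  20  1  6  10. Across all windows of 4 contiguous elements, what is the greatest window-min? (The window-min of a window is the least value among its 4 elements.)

8

[22, 25, 8, 14] → min 8
[25, 8, 14, 17] → min 8
[8, 14, 17, 17] → min 8
[14, 17, 17, 7] → min 7
[17, 17, 7, 9] → min 7
[17, 7, 9, 24] → min 7
[7, 9, 24, 2] → min 2
[9, 24, 2, 16] → min 2
[24, 2, 16, 2] → min 2
[2, 16, 2, 8] → min 2
[16, 2, 8, 15] → min 2
[2, 8, 15, 5] → min 2
[8, 15, 5, 13] → min 5
[15, 5, 13, 20] → min 5
[5, 13, 20, 1] → min 1
[13, 20, 1, 6] → min 1
[20, 1, 6, 10] → min 1
Greatest of these is 8.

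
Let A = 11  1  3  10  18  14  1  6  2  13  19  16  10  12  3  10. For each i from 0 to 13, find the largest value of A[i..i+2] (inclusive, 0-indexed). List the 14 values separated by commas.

(11, 1, 3) → max 11
(1, 3, 10) → max 10
(3, 10, 18) → max 18
(10, 18, 14) → max 18
(18, 14, 1) → max 18
(14, 1, 6) → max 14
(1, 6, 2) → max 6
(6, 2, 13) → max 13
(2, 13, 19) → max 19
(13, 19, 16) → max 19
(19, 16, 10) → max 19
(16, 10, 12) → max 16
(10, 12, 3) → max 12
(12, 3, 10) → max 12

11, 10, 18, 18, 18, 14, 6, 13, 19, 19, 19, 16, 12, 12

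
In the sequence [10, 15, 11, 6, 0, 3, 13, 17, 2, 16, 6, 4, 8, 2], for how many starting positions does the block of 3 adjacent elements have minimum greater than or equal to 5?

10 15 11 → min 10  ≥ 5 ✓
15 11 6 → min 6  ≥ 5 ✓
11 6 0 → min 0
6 0 3 → min 0
0 3 13 → min 0
3 13 17 → min 3
13 17 2 → min 2
17 2 16 → min 2
2 16 6 → min 2
16 6 4 → min 4
6 4 8 → min 4
4 8 2 → min 2
2 windows satisfy the condition.

2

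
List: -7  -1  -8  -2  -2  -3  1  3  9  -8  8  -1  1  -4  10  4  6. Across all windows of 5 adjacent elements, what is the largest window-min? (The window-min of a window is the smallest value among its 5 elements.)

[-7, -1, -8, -2, -2] → min -8
[-1, -8, -2, -2, -3] → min -8
[-8, -2, -2, -3, 1] → min -8
[-2, -2, -3, 1, 3] → min -3
[-2, -3, 1, 3, 9] → min -3
[-3, 1, 3, 9, -8] → min -8
[1, 3, 9, -8, 8] → min -8
[3, 9, -8, 8, -1] → min -8
[9, -8, 8, -1, 1] → min -8
[-8, 8, -1, 1, -4] → min -8
[8, -1, 1, -4, 10] → min -4
[-1, 1, -4, 10, 4] → min -4
[1, -4, 10, 4, 6] → min -4
Largest of these is -3.

-3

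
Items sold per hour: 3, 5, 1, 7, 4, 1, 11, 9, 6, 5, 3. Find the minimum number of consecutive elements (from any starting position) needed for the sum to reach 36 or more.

add 3: running sum 3 < 36
add 5: running sum 8 < 36
add 1: running sum 9 < 36
add 7: running sum 16 < 36
add 4: running sum 20 < 36
add 1: running sum 21 < 36
add 11: running sum 32 < 36
add 9: shortest ending here [5, 1, 7, 4, 1, 11, 9] sum 38, len 7
add 6: shortest ending here [7, 4, 1, 11, 9, 6] sum 38, len 6
add 5: shortest ending here [4, 1, 11, 9, 6, 5] sum 36, len 6
add 3: shortest ending here [4, 1, 11, 9, 6, 5, 3] sum 39, len 7
Shortest qualifying length: 6.

6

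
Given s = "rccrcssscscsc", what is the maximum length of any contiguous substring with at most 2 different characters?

Extend right; when distinct count exceeds 2, shrink from the left:
[r] 1 distinct, len 1
[r, c] 2 distinct, len 2
[r, c, c] 2 distinct, len 3
[r, c, c, r] 2 distinct, len 4
[r, c, c, r, c] 2 distinct, len 5
[c, s] 2 distinct, len 2
[c, s, s] 2 distinct, len 3
[c, s, s, s] 2 distinct, len 4
[c, s, s, s, c] 2 distinct, len 5
[c, s, s, s, c, s] 2 distinct, len 6
[c, s, s, s, c, s, c] 2 distinct, len 7
[c, s, s, s, c, s, c, s] 2 distinct, len 8
[c, s, s, s, c, s, c, s, c] 2 distinct, len 9
Longest length with ≤2 distinct: 9.

9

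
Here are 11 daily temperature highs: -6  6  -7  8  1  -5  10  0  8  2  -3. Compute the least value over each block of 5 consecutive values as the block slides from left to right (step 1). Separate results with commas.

-7, -7, -7, -5, -5, -5, -3

Sliding a size-5 window across the 11 values:
[-6, 6, -7, 8, 1] → min -7
[6, -7, 8, 1, -5] → min -7
[-7, 8, 1, -5, 10] → min -7
[8, 1, -5, 10, 0] → min -5
[1, -5, 10, 0, 8] → min -5
[-5, 10, 0, 8, 2] → min -5
[10, 0, 8, 2, -3] → min -3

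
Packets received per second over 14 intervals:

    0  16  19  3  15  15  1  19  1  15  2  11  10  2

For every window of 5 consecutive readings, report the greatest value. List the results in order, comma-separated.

[0, 16, 19, 3, 15] → max 19
[16, 19, 3, 15, 15] → max 19
[19, 3, 15, 15, 1] → max 19
[3, 15, 15, 1, 19] → max 19
[15, 15, 1, 19, 1] → max 19
[15, 1, 19, 1, 15] → max 19
[1, 19, 1, 15, 2] → max 19
[19, 1, 15, 2, 11] → max 19
[1, 15, 2, 11, 10] → max 15
[15, 2, 11, 10, 2] → max 15

19, 19, 19, 19, 19, 19, 19, 19, 15, 15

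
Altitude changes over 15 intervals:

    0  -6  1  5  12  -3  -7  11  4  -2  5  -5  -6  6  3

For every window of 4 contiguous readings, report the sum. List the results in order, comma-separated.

0, 12, 15, 7, 13, 5, 6, 18, 2, -8, 0, -2

0 -6 1 5 → sum 0
-6 1 5 12 → sum 12
1 5 12 -3 → sum 15
5 12 -3 -7 → sum 7
12 -3 -7 11 → sum 13
-3 -7 11 4 → sum 5
-7 11 4 -2 → sum 6
11 4 -2 5 → sum 18
4 -2 5 -5 → sum 2
-2 5 -5 -6 → sum -8
5 -5 -6 6 → sum 0
-5 -6 6 3 → sum -2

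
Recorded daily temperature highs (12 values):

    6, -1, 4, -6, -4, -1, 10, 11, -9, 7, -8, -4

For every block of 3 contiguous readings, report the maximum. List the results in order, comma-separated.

(6, -1, 4) → max 6
(-1, 4, -6) → max 4
(4, -6, -4) → max 4
(-6, -4, -1) → max -1
(-4, -1, 10) → max 10
(-1, 10, 11) → max 11
(10, 11, -9) → max 11
(11, -9, 7) → max 11
(-9, 7, -8) → max 7
(7, -8, -4) → max 7

6, 4, 4, -1, 10, 11, 11, 11, 7, 7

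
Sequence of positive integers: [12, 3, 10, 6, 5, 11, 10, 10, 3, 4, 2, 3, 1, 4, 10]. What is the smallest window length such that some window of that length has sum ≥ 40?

5

add 12: running sum 12 < 40
add 3: running sum 15 < 40
add 10: running sum 25 < 40
add 6: running sum 31 < 40
add 5: running sum 36 < 40
end 5: [12, 3, 10, 6, 5, 11] sum 47, len 6
end 6: [10, 6, 5, 11, 10] sum 42, len 5
end 7: [6, 5, 11, 10, 10] sum 42, len 5
end 8: [6, 5, 11, 10, 10, 3] sum 45, len 6
end 9: [5, 11, 10, 10, 3, 4] sum 43, len 6
end 10: [11, 10, 10, 3, 4, 2] sum 40, len 6
end 11: [11, 10, 10, 3, 4, 2, 3] sum 43, len 7
end 12: [11, 10, 10, 3, 4, 2, 3, 1] sum 44, len 8
end 13: [11, 10, 10, 3, 4, 2, 3, 1, 4] sum 48, len 9
end 14: [10, 10, 3, 4, 2, 3, 1, 4, 10] sum 47, len 9
Shortest qualifying length: 5.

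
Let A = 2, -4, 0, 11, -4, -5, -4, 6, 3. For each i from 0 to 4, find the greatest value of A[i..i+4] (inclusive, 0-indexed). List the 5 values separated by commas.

11, 11, 11, 11, 6

2 -4 0 11 -4 → max 11
-4 0 11 -4 -5 → max 11
0 11 -4 -5 -4 → max 11
11 -4 -5 -4 6 → max 11
-4 -5 -4 6 3 → max 6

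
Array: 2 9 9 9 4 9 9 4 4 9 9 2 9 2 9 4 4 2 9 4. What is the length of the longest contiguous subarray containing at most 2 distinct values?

Extend right; when distinct count exceeds 2, shrink from the left:
[2] 1 distinct, len 1
[2, 9] 2 distinct, len 2
[2, 9, 9] 2 distinct, len 3
[2, 9, 9, 9] 2 distinct, len 4
[9, 9, 9, 4] 2 distinct, len 4
[9, 9, 9, 4, 9] 2 distinct, len 5
[9, 9, 9, 4, 9, 9] 2 distinct, len 6
[9, 9, 9, 4, 9, 9, 4] 2 distinct, len 7
[9, 9, 9, 4, 9, 9, 4, 4] 2 distinct, len 8
[9, 9, 9, 4, 9, 9, 4, 4, 9] 2 distinct, len 9
[9, 9, 9, 4, 9, 9, 4, 4, 9, 9] 2 distinct, len 10
[9, 9, 2] 2 distinct, len 3
[9, 9, 2, 9] 2 distinct, len 4
[9, 9, 2, 9, 2] 2 distinct, len 5
[9, 9, 2, 9, 2, 9] 2 distinct, len 6
[9, 4] 2 distinct, len 2
[9, 4, 4] 2 distinct, len 3
[4, 4, 2] 2 distinct, len 3
[2, 9] 2 distinct, len 2
[9, 4] 2 distinct, len 2
Longest length with ≤2 distinct: 10.

10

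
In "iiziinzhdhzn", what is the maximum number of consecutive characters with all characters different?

[i] len 1
[i] len 1
[i, z] len 2
[z, i] len 2
[i] len 1
[i, n] len 2
[i, n, z] len 3
[i, n, z, h] len 4
[i, n, z, h, d] len 5
[d, h] len 2
[d, h, z] len 3
[d, h, z, n] len 4
Longest all-distinct length: 5.

5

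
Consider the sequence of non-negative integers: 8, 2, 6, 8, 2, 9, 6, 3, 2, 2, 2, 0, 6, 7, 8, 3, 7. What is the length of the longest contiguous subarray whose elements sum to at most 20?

add 8: [8] sum 8, len 1
add 2: [8, 2] sum 10, len 2
add 6: [8, 2, 6] sum 16, len 3
add 8: [2, 6, 8] sum 16, len 3
add 2: [2, 6, 8, 2] sum 18, len 4
add 9: [8, 2, 9] sum 19, len 3
add 6: [2, 9, 6] sum 17, len 3
add 3: [2, 9, 6, 3] sum 20, len 4
add 2: [9, 6, 3, 2] sum 20, len 4
add 2: [6, 3, 2, 2] sum 13, len 4
add 2: [6, 3, 2, 2, 2] sum 15, len 5
add 0: [6, 3, 2, 2, 2, 0] sum 15, len 6
add 6: [3, 2, 2, 2, 0, 6] sum 15, len 6
add 7: [2, 2, 2, 0, 6, 7] sum 19, len 6
add 8: [7, 8] sum 15, len 2
add 3: [7, 8, 3] sum 18, len 3
add 7: [8, 3, 7] sum 18, len 3
Longest length seen: 6.

6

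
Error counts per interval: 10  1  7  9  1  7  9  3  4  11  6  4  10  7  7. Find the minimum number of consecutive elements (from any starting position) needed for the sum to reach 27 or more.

4

Extend right; whenever the sum reaches 27, record the length and shrink from the left:
add 10: running sum 10 < 27
add 1: running sum 11 < 27
add 7: running sum 18 < 27
add 9: shortest ending here [10, 1, 7, 9] sum 27, len 4
add 1: shortest ending here [10, 1, 7, 9, 1] sum 28, len 5
add 7: shortest ending here [10, 1, 7, 9, 1, 7] sum 35, len 6
add 9: shortest ending here [7, 9, 1, 7, 9] sum 33, len 5
add 3: shortest ending here [9, 1, 7, 9, 3] sum 29, len 5
add 4: shortest ending here [9, 1, 7, 9, 3, 4] sum 33, len 6
add 11: shortest ending here [9, 3, 4, 11] sum 27, len 4
add 6: shortest ending here [9, 3, 4, 11, 6] sum 33, len 5
add 4: shortest ending here [3, 4, 11, 6, 4] sum 28, len 5
add 10: shortest ending here [11, 6, 4, 10] sum 31, len 4
add 7: shortest ending here [6, 4, 10, 7] sum 27, len 4
add 7: shortest ending here [4, 10, 7, 7] sum 28, len 4
Shortest qualifying length: 4.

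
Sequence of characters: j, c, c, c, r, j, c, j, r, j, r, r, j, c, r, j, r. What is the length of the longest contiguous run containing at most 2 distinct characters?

6

Extend right; when distinct count exceeds 2, shrink from the left:
add j: window [j] (1 distinct), len 1
add c: window [j, c] (2 distinct), len 2
add c: window [j, c, c] (2 distinct), len 3
add c: window [j, c, c, c] (2 distinct), len 4
add r: window [c, c, c, r] (2 distinct), len 4
add j: window [r, j] (2 distinct), len 2
add c: window [j, c] (2 distinct), len 2
add j: window [j, c, j] (2 distinct), len 3
add r: window [j, r] (2 distinct), len 2
add j: window [j, r, j] (2 distinct), len 3
add r: window [j, r, j, r] (2 distinct), len 4
add r: window [j, r, j, r, r] (2 distinct), len 5
add j: window [j, r, j, r, r, j] (2 distinct), len 6
add c: window [j, c] (2 distinct), len 2
add r: window [c, r] (2 distinct), len 2
add j: window [r, j] (2 distinct), len 2
add r: window [r, j, r] (2 distinct), len 3
Longest length with ≤2 distinct: 6.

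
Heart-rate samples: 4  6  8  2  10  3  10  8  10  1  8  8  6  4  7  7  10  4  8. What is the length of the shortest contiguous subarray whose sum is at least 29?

4

Extend right; whenever the sum reaches 29, record the length and shrink from the left:
add 4: running sum 4 < 29
add 6: running sum 10 < 29
add 8: running sum 18 < 29
add 2: running sum 20 < 29
end 4: [4, 6, 8, 2, 10] sum 30, len 5
end 5: [6, 8, 2, 10, 3] sum 29, len 5
end 6: [8, 2, 10, 3, 10] sum 33, len 5
end 7: [10, 3, 10, 8] sum 31, len 4
end 8: [3, 10, 8, 10] sum 31, len 4
end 9: [10, 8, 10, 1] sum 29, len 4
end 10: [10, 8, 10, 1, 8] sum 37, len 5
end 11: [8, 10, 1, 8, 8] sum 35, len 5
end 12: [10, 1, 8, 8, 6] sum 33, len 5
end 13: [10, 1, 8, 8, 6, 4] sum 37, len 6
end 14: [8, 8, 6, 4, 7] sum 33, len 5
end 15: [8, 6, 4, 7, 7] sum 32, len 5
end 16: [6, 4, 7, 7, 10] sum 34, len 5
end 17: [4, 7, 7, 10, 4] sum 32, len 5
end 18: [7, 10, 4, 8] sum 29, len 4
Shortest qualifying length: 4.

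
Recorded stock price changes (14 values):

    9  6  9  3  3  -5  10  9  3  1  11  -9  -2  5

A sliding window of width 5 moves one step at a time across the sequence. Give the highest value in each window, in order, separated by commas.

(9, 6, 9, 3, 3) → max 9
(6, 9, 3, 3, -5) → max 9
(9, 3, 3, -5, 10) → max 10
(3, 3, -5, 10, 9) → max 10
(3, -5, 10, 9, 3) → max 10
(-5, 10, 9, 3, 1) → max 10
(10, 9, 3, 1, 11) → max 11
(9, 3, 1, 11, -9) → max 11
(3, 1, 11, -9, -2) → max 11
(1, 11, -9, -2, 5) → max 11

9, 9, 10, 10, 10, 10, 11, 11, 11, 11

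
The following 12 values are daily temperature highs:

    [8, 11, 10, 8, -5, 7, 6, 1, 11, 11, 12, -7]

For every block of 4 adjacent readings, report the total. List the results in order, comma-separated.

Sliding a size-4 window across the 12 values:
(8, 11, 10, 8) → sum 37
(11, 10, 8, -5) → sum 24
(10, 8, -5, 7) → sum 20
(8, -5, 7, 6) → sum 16
(-5, 7, 6, 1) → sum 9
(7, 6, 1, 11) → sum 25
(6, 1, 11, 11) → sum 29
(1, 11, 11, 12) → sum 35
(11, 11, 12, -7) → sum 27

37, 24, 20, 16, 9, 25, 29, 35, 27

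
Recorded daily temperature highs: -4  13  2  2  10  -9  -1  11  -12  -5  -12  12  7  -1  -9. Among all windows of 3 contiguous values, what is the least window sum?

Each size-3 window and its sum:
-4 13 2 → sum 11
13 2 2 → sum 17
2 2 10 → sum 14
2 10 -9 → sum 3
10 -9 -1 → sum 0
-9 -1 11 → sum 1
-1 11 -12 → sum -2
11 -12 -5 → sum -6
-12 -5 -12 → sum -29
-5 -12 12 → sum -5
-12 12 7 → sum 7
12 7 -1 → sum 18
7 -1 -9 → sum -3
Least of these is -29.

-29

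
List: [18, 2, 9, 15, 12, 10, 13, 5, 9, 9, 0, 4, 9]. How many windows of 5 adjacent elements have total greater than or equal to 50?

18 2 9 15 12 → sum 56  ≥ 50 ✓
2 9 15 12 10 → sum 48
9 15 12 10 13 → sum 59  ≥ 50 ✓
15 12 10 13 5 → sum 55  ≥ 50 ✓
12 10 13 5 9 → sum 49
10 13 5 9 9 → sum 46
13 5 9 9 0 → sum 36
5 9 9 0 4 → sum 27
9 9 0 4 9 → sum 31
3 windows satisfy the condition.

3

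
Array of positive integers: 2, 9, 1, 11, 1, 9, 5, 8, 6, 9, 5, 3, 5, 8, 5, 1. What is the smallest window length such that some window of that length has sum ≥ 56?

add 2: running sum 2 < 56
add 9: running sum 11 < 56
add 1: running sum 12 < 56
add 11: running sum 23 < 56
add 1: running sum 24 < 56
add 9: running sum 33 < 56
add 5: running sum 38 < 56
add 8: running sum 46 < 56
add 6: running sum 52 < 56
end 9: [9, 1, 11, 1, 9, 5, 8, 6, 9] sum 59, len 9
end 10: [9, 1, 11, 1, 9, 5, 8, 6, 9, 5] sum 64, len 10
end 11: [11, 1, 9, 5, 8, 6, 9, 5, 3] sum 57, len 9
end 12: [11, 1, 9, 5, 8, 6, 9, 5, 3, 5] sum 62, len 10
end 13: [9, 5, 8, 6, 9, 5, 3, 5, 8] sum 58, len 9
end 14: [9, 5, 8, 6, 9, 5, 3, 5, 8, 5] sum 63, len 10
end 15: [9, 5, 8, 6, 9, 5, 3, 5, 8, 5, 1] sum 64, len 11
Shortest qualifying length: 9.

9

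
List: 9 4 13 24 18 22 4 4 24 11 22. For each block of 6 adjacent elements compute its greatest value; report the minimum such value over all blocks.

24

[9, 4, 13, 24, 18, 22] → max 24
[4, 13, 24, 18, 22, 4] → max 24
[13, 24, 18, 22, 4, 4] → max 24
[24, 18, 22, 4, 4, 24] → max 24
[18, 22, 4, 4, 24, 11] → max 24
[22, 4, 4, 24, 11, 22] → max 24
Minimum of these is 24.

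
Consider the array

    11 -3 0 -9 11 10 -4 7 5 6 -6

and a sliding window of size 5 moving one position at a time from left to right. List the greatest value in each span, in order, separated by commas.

[11, -3, 0, -9, 11] → max 11
[-3, 0, -9, 11, 10] → max 11
[0, -9, 11, 10, -4] → max 11
[-9, 11, 10, -4, 7] → max 11
[11, 10, -4, 7, 5] → max 11
[10, -4, 7, 5, 6] → max 10
[-4, 7, 5, 6, -6] → max 7

11, 11, 11, 11, 11, 10, 7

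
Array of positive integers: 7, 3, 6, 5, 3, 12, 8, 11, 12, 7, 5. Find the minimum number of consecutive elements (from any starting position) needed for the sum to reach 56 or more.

7

add 7: running sum 7 < 56
add 3: running sum 10 < 56
add 6: running sum 16 < 56
add 5: running sum 21 < 56
add 3: running sum 24 < 56
add 12: running sum 36 < 56
add 8: running sum 44 < 56
add 11: running sum 55 < 56
end 8: [6, 5, 3, 12, 8, 11, 12] sum 57, len 7
end 9: [5, 3, 12, 8, 11, 12, 7] sum 58, len 7
end 10: [3, 12, 8, 11, 12, 7, 5] sum 58, len 7
Shortest qualifying length: 7.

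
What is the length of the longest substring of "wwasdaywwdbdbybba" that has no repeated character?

[w] len 1
[w] len 1
[w, a] len 2
[w, a, s] len 3
[w, a, s, d] len 4
[s, d, a] len 3
[s, d, a, y] len 4
[s, d, a, y, w] len 5
[w] len 1
[w, d] len 2
[w, d, b] len 3
[b, d] len 2
[d, b] len 2
[d, b, y] len 3
[y, b] len 2
[b] len 1
[b, a] len 2
Longest all-distinct length: 5.

5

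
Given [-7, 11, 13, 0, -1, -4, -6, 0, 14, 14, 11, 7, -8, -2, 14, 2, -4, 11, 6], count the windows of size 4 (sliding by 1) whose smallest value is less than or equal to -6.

(-7, 11, 13, 0) → min -7  ≤ -6 ✓
(11, 13, 0, -1) → min -1
(13, 0, -1, -4) → min -4
(0, -1, -4, -6) → min -6  ≤ -6 ✓
(-1, -4, -6, 0) → min -6  ≤ -6 ✓
(-4, -6, 0, 14) → min -6  ≤ -6 ✓
(-6, 0, 14, 14) → min -6  ≤ -6 ✓
(0, 14, 14, 11) → min 0
(14, 14, 11, 7) → min 7
(14, 11, 7, -8) → min -8  ≤ -6 ✓
(11, 7, -8, -2) → min -8  ≤ -6 ✓
(7, -8, -2, 14) → min -8  ≤ -6 ✓
(-8, -2, 14, 2) → min -8  ≤ -6 ✓
(-2, 14, 2, -4) → min -4
(14, 2, -4, 11) → min -4
(2, -4, 11, 6) → min -4
9 windows satisfy the condition.

9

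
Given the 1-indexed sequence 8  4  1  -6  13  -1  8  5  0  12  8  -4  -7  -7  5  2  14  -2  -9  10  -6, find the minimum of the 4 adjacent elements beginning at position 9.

Elements at indices 9..12: 0, 12, 8, -4
min(0, 12, 8, -4) = -4

-4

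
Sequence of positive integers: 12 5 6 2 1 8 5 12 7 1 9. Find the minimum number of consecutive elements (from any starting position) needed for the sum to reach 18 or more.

2

add 12: running sum 12 < 18
add 5: running sum 17 < 18
end 2: [12, 5, 6] sum 23, len 3
end 3: [12, 5, 6, 2] sum 25, len 4
end 4: [12, 5, 6, 2, 1] sum 26, len 5
end 5: [5, 6, 2, 1, 8] sum 22, len 5
end 6: [6, 2, 1, 8, 5] sum 22, len 5
end 7: [8, 5, 12] sum 25, len 3
end 8: [12, 7] sum 19, len 2
end 9: [12, 7, 1] sum 20, len 3
end 10: [12, 7, 1, 9] sum 29, len 4
Shortest qualifying length: 2.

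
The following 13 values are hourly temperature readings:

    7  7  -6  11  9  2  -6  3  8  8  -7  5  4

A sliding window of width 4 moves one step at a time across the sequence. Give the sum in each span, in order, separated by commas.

7 7 -6 11 → sum 19
7 -6 11 9 → sum 21
-6 11 9 2 → sum 16
11 9 2 -6 → sum 16
9 2 -6 3 → sum 8
2 -6 3 8 → sum 7
-6 3 8 8 → sum 13
3 8 8 -7 → sum 12
8 8 -7 5 → sum 14
8 -7 5 4 → sum 10

19, 21, 16, 16, 8, 7, 13, 12, 14, 10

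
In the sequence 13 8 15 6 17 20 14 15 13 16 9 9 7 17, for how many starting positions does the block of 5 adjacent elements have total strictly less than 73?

8

(13, 8, 15, 6, 17) → sum 59  < 73 ✓
(8, 15, 6, 17, 20) → sum 66  < 73 ✓
(15, 6, 17, 20, 14) → sum 72  < 73 ✓
(6, 17, 20, 14, 15) → sum 72  < 73 ✓
(17, 20, 14, 15, 13) → sum 79
(20, 14, 15, 13, 16) → sum 78
(14, 15, 13, 16, 9) → sum 67  < 73 ✓
(15, 13, 16, 9, 9) → sum 62  < 73 ✓
(13, 16, 9, 9, 7) → sum 54  < 73 ✓
(16, 9, 9, 7, 17) → sum 58  < 73 ✓
8 windows satisfy the condition.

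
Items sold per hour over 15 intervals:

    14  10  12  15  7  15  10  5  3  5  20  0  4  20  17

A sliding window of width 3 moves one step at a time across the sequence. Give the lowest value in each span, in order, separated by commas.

10, 10, 7, 7, 7, 5, 3, 3, 3, 0, 0, 0, 4

[14, 10, 12] → min 10
[10, 12, 15] → min 10
[12, 15, 7] → min 7
[15, 7, 15] → min 7
[7, 15, 10] → min 7
[15, 10, 5] → min 5
[10, 5, 3] → min 3
[5, 3, 5] → min 3
[3, 5, 20] → min 3
[5, 20, 0] → min 0
[20, 0, 4] → min 0
[0, 4, 20] → min 0
[4, 20, 17] → min 4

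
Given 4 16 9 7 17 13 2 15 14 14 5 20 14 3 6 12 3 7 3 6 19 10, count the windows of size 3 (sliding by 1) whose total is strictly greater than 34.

6

[4, 16, 9] → sum 29
[16, 9, 7] → sum 32
[9, 7, 17] → sum 33
[7, 17, 13] → sum 37  > 34 ✓
[17, 13, 2] → sum 32
[13, 2, 15] → sum 30
[2, 15, 14] → sum 31
[15, 14, 14] → sum 43  > 34 ✓
[14, 14, 5] → sum 33
[14, 5, 20] → sum 39  > 34 ✓
[5, 20, 14] → sum 39  > 34 ✓
[20, 14, 3] → sum 37  > 34 ✓
[14, 3, 6] → sum 23
[3, 6, 12] → sum 21
[6, 12, 3] → sum 21
[12, 3, 7] → sum 22
[3, 7, 3] → sum 13
[7, 3, 6] → sum 16
[3, 6, 19] → sum 28
[6, 19, 10] → sum 35  > 34 ✓
6 windows satisfy the condition.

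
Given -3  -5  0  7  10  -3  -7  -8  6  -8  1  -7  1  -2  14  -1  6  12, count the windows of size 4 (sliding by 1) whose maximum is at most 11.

(-3, -5, 0, 7) → max 7  ≤ 11 ✓
(-5, 0, 7, 10) → max 10  ≤ 11 ✓
(0, 7, 10, -3) → max 10  ≤ 11 ✓
(7, 10, -3, -7) → max 10  ≤ 11 ✓
(10, -3, -7, -8) → max 10  ≤ 11 ✓
(-3, -7, -8, 6) → max 6  ≤ 11 ✓
(-7, -8, 6, -8) → max 6  ≤ 11 ✓
(-8, 6, -8, 1) → max 6  ≤ 11 ✓
(6, -8, 1, -7) → max 6  ≤ 11 ✓
(-8, 1, -7, 1) → max 1  ≤ 11 ✓
(1, -7, 1, -2) → max 1  ≤ 11 ✓
(-7, 1, -2, 14) → max 14
(1, -2, 14, -1) → max 14
(-2, 14, -1, 6) → max 14
(14, -1, 6, 12) → max 14
11 windows satisfy the condition.

11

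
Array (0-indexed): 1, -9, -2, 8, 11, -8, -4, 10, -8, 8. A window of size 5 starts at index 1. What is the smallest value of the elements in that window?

-9

Elements at indices 1..5: -9, -2, 8, 11, -8
min(-9, -2, 8, 11, -8) = -9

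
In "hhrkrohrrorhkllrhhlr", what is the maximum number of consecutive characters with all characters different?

[h] len 1
[h] len 1
[h, r] len 2
[h, r, k] len 3
[k, r] len 2
[k, r, o] len 3
[k, r, o, h] len 4
[o, h, r] len 3
[r] len 1
[r, o] len 2
[o, r] len 2
[o, r, h] len 3
[o, r, h, k] len 4
[o, r, h, k, l] len 5
[l] len 1
[l, r] len 2
[l, r, h] len 3
[h] len 1
[h, l] len 2
[h, l, r] len 3
Longest all-distinct length: 5.

5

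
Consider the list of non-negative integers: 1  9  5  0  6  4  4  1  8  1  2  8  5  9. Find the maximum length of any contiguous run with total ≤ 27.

Extend to the right; shrink from the left whenever the sum exceeds 27:
→ 1: sum 1, len 1
→ 9: sum 10, len 2
→ 5: sum 15, len 3
→ 0: sum 15, len 4
→ 6: sum 21, len 5
→ 4: sum 25, len 6
→ 4 (dropped 1, 9): sum 19, len 5
→ 1: sum 20, len 6
→ 8 (dropped 5): sum 23, len 6
→ 1: sum 24, len 7
→ 2: sum 26, len 8
→ 8 (dropped 0, 6, 4): sum 24, len 6
→ 5 (dropped 4): sum 25, len 6
→ 9 (dropped 1, 8): sum 25, len 5
Longest length seen: 8.

8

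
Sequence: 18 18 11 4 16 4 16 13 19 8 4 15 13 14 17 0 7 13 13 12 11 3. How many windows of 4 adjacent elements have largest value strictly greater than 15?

(18, 18, 11, 4) → max 18  > 15 ✓
(18, 11, 4, 16) → max 18  > 15 ✓
(11, 4, 16, 4) → max 16  > 15 ✓
(4, 16, 4, 16) → max 16  > 15 ✓
(16, 4, 16, 13) → max 16  > 15 ✓
(4, 16, 13, 19) → max 19  > 15 ✓
(16, 13, 19, 8) → max 19  > 15 ✓
(13, 19, 8, 4) → max 19  > 15 ✓
(19, 8, 4, 15) → max 19  > 15 ✓
(8, 4, 15, 13) → max 15
(4, 15, 13, 14) → max 15
(15, 13, 14, 17) → max 17  > 15 ✓
(13, 14, 17, 0) → max 17  > 15 ✓
(14, 17, 0, 7) → max 17  > 15 ✓
(17, 0, 7, 13) → max 17  > 15 ✓
(0, 7, 13, 13) → max 13
(7, 13, 13, 12) → max 13
(13, 13, 12, 11) → max 13
(13, 12, 11, 3) → max 13
13 windows satisfy the condition.

13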